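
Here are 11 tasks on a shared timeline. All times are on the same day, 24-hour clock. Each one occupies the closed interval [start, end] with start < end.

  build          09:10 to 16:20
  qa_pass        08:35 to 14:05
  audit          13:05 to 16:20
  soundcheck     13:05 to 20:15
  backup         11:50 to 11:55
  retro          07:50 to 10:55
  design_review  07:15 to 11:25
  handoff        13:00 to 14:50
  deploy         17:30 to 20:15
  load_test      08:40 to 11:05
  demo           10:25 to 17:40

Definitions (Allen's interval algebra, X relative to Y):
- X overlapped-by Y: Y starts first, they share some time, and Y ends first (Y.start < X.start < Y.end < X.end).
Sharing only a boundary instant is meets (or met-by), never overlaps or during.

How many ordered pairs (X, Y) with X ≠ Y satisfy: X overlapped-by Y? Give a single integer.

20

Checking all 110 ordered pairs for relation 'overlapped-by'; matching pairs in alphabetical order:
(audit, handoff): audit overlapped-by handoff ✓
(audit, qa_pass): audit overlapped-by qa_pass ✓
(build, design_review): build overlapped-by design_review ✓
(build, load_test): build overlapped-by load_test ✓
(build, qa_pass): build overlapped-by qa_pass ✓
(build, retro): build overlapped-by retro ✓
(demo, build): demo overlapped-by build ✓
(demo, design_review): demo overlapped-by design_review ✓
(demo, load_test): demo overlapped-by load_test ✓
(demo, qa_pass): demo overlapped-by qa_pass ✓
(demo, retro): demo overlapped-by retro ✓
(deploy, demo): deploy overlapped-by demo ✓
(handoff, qa_pass): handoff overlapped-by qa_pass ✓
(load_test, retro): load_test overlapped-by retro ✓
(qa_pass, design_review): qa_pass overlapped-by design_review ✓
(qa_pass, retro): qa_pass overlapped-by retro ✓
(soundcheck, build): soundcheck overlapped-by build ✓
(soundcheck, demo): soundcheck overlapped-by demo ✓
(soundcheck, handoff): soundcheck overlapped-by handoff ✓
(soundcheck, qa_pass): soundcheck overlapped-by qa_pass ✓
Count: 20.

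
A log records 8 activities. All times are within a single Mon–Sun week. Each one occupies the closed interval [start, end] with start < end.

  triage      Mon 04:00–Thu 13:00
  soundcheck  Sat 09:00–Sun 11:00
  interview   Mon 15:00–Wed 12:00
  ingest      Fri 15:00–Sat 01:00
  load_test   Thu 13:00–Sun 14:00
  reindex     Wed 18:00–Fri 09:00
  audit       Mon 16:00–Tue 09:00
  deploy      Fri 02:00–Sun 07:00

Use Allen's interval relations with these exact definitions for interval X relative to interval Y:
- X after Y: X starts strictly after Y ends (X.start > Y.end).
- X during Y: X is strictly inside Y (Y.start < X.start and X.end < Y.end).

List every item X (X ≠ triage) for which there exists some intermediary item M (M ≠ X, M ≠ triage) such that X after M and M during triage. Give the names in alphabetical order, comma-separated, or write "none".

Target triage = [Mon 04:00, Thu 13:00].
Intermediaries M with M during triage: audit, interview.
Via audit — items with X after audit: deploy, ingest, load_test, reindex, soundcheck.
Via interview — items with X after interview: deploy, ingest, load_test, reindex, soundcheck.
Union: deploy, ingest, load_test, reindex, soundcheck.

deploy, ingest, load_test, reindex, soundcheck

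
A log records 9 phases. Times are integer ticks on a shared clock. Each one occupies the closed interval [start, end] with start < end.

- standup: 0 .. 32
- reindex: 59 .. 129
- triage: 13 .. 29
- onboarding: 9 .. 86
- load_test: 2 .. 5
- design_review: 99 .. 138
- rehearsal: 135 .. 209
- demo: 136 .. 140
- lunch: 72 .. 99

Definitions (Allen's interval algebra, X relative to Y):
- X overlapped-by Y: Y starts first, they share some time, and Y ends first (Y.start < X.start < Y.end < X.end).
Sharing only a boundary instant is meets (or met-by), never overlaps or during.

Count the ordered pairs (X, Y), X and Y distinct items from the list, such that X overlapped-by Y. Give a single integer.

6

Checking all 72 ordered pairs for relation 'overlapped-by'; matching pairs in alphabetical order:
(demo, design_review): demo overlapped-by design_review ✓
(design_review, reindex): design_review overlapped-by reindex ✓
(lunch, onboarding): lunch overlapped-by onboarding ✓
(onboarding, standup): onboarding overlapped-by standup ✓
(rehearsal, design_review): rehearsal overlapped-by design_review ✓
(reindex, onboarding): reindex overlapped-by onboarding ✓
Count: 6.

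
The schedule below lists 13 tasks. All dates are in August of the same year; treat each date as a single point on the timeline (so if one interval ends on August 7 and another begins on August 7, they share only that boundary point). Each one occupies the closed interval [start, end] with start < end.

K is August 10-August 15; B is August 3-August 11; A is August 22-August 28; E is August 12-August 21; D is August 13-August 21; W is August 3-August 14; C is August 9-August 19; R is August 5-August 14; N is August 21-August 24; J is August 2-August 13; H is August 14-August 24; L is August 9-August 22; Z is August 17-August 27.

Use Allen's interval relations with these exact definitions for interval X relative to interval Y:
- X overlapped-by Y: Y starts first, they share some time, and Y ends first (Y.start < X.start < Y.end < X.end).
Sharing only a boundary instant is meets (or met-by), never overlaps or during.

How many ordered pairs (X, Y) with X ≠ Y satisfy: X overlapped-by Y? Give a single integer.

Checking all 156 ordered pairs for relation 'overlapped-by'; matching pairs in alphabetical order:
(A, H): A overlapped-by H ✓
(A, N): A overlapped-by N ✓
(A, Z): A overlapped-by Z ✓
(C, B): C overlapped-by B ✓
(C, J): C overlapped-by J ✓
(C, R): C overlapped-by R ✓
(C, W): C overlapped-by W ✓
(D, C): D overlapped-by C ✓
(D, K): D overlapped-by K ✓
(D, R): D overlapped-by R ✓
(D, W): D overlapped-by W ✓
(E, C): E overlapped-by C ✓
(E, J): E overlapped-by J ✓
(E, K): E overlapped-by K ✓
(E, R): E overlapped-by R ✓
(E, W): E overlapped-by W ✓
(H, C): H overlapped-by C ✓
(H, D): H overlapped-by D ✓
(H, E): H overlapped-by E ✓
(H, K): H overlapped-by K ✓
(H, L): H overlapped-by L ✓
(K, B): K overlapped-by B ✓
(K, J): K overlapped-by J ✓
(K, R): K overlapped-by R ✓
... plus 14 further pairs not listed.
Count: 38.

38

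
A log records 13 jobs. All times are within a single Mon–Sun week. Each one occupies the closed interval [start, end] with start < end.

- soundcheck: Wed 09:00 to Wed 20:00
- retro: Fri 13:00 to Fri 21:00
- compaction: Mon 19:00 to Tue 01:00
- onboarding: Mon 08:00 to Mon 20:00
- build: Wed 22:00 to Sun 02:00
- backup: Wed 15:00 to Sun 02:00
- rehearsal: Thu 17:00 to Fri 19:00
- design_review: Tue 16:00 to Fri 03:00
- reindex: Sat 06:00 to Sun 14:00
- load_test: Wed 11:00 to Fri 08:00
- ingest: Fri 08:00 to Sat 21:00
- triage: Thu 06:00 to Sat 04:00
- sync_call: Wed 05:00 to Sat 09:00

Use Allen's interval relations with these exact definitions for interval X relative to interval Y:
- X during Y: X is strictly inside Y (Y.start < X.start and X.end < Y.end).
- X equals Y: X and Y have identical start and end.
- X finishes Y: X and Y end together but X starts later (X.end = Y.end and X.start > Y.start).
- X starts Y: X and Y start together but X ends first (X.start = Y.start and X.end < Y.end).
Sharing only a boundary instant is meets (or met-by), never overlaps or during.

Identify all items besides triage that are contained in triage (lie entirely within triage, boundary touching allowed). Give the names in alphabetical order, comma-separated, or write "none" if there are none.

Target triage = [Thu 06:00, Sat 04:00].
backup [Wed 15:00, Sun 02:00] → contains → no.
build [Wed 22:00, Sun 02:00] → contains → no.
compaction [Mon 19:00, Tue 01:00] → before → no.
design_review [Tue 16:00, Fri 03:00] → overlaps → no.
ingest [Fri 08:00, Sat 21:00] → overlapped-by → no.
load_test [Wed 11:00, Fri 08:00] → overlaps → no.
onboarding [Mon 08:00, Mon 20:00] → before → no.
rehearsal [Thu 17:00, Fri 19:00] → during → yes.
reindex [Sat 06:00, Sun 14:00] → after → no.
retro [Fri 13:00, Fri 21:00] → during → yes.
soundcheck [Wed 09:00, Wed 20:00] → before → no.
sync_call [Wed 05:00, Sat 09:00] → contains → no.
Result: rehearsal, retro.

rehearsal, retro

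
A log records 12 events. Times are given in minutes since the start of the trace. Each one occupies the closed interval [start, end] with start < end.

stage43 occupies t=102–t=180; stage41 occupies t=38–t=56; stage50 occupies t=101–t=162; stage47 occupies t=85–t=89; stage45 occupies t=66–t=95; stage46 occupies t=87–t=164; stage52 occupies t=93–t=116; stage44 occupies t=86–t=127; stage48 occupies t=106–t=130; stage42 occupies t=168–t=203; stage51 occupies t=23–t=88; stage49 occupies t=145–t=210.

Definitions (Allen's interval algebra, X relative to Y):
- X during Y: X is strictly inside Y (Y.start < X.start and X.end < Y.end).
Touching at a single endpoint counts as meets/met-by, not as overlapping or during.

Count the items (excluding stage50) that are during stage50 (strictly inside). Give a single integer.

1

Target stage50 = [t=101, t=162].
stage41 [t=38, t=56] → before → no.
stage42 [t=168, t=203] → after → no.
stage43 [t=102, t=180] → overlapped-by → no.
stage44 [t=86, t=127] → overlaps → no.
stage45 [t=66, t=95] → before → no.
stage46 [t=87, t=164] → contains → no.
stage47 [t=85, t=89] → before → no.
stage48 [t=106, t=130] → during → counts.
stage49 [t=145, t=210] → overlapped-by → no.
stage51 [t=23, t=88] → before → no.
stage52 [t=93, t=116] → overlaps → no.
Total: 1.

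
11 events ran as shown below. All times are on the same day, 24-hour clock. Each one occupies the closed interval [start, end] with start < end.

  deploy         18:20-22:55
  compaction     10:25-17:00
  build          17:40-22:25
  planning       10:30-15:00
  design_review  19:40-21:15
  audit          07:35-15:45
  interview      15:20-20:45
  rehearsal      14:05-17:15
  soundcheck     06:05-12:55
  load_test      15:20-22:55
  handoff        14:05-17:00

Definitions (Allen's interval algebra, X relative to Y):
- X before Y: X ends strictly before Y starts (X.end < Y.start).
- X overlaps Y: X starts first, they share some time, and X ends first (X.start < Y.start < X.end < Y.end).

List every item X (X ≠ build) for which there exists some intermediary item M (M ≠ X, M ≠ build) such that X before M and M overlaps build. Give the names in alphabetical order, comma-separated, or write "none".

Target build = [17:40, 22:25].
Intermediaries M with M overlaps build: interview.
Via interview — items with X before interview: planning, soundcheck.
Union: planning, soundcheck.

planning, soundcheck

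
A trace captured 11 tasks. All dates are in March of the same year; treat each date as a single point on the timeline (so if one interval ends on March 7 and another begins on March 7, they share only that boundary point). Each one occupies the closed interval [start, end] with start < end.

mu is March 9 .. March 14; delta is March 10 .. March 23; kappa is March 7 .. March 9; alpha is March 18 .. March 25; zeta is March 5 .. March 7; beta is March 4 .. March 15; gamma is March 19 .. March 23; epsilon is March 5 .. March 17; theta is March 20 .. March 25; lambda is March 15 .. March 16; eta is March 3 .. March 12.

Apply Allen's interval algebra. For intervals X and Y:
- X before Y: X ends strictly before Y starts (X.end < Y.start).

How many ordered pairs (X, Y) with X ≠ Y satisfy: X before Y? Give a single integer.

Checking all 110 ordered pairs for relation 'before'; matching pairs in alphabetical order:
(beta, alpha): beta before alpha ✓
(beta, gamma): beta before gamma ✓
(beta, theta): beta before theta ✓
(epsilon, alpha): epsilon before alpha ✓
(epsilon, gamma): epsilon before gamma ✓
(epsilon, theta): epsilon before theta ✓
(eta, alpha): eta before alpha ✓
(eta, gamma): eta before gamma ✓
(eta, lambda): eta before lambda ✓
(eta, theta): eta before theta ✓
(kappa, alpha): kappa before alpha ✓
(kappa, delta): kappa before delta ✓
(kappa, gamma): kappa before gamma ✓
(kappa, lambda): kappa before lambda ✓
(kappa, theta): kappa before theta ✓
(lambda, alpha): lambda before alpha ✓
(lambda, gamma): lambda before gamma ✓
(lambda, theta): lambda before theta ✓
(mu, alpha): mu before alpha ✓
(mu, gamma): mu before gamma ✓
(mu, lambda): mu before lambda ✓
(mu, theta): mu before theta ✓
(zeta, alpha): zeta before alpha ✓
(zeta, delta): zeta before delta ✓
... plus 4 further pairs not listed.
Count: 28.

28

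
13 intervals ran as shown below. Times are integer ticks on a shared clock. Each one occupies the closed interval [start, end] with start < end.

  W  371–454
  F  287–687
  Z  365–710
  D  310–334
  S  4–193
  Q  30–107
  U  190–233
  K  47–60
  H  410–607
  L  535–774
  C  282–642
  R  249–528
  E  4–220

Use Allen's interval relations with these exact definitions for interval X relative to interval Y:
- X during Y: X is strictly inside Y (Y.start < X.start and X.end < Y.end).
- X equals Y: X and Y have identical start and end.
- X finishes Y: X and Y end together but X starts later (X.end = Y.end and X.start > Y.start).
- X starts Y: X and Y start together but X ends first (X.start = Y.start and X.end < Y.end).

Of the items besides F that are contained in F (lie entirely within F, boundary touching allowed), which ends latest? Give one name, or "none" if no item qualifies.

H

Target F = [287, 687].
C [282, 642] → overlaps → excluded.
D [310, 334] → during → candidate.
E [4, 220] → before → excluded.
H [410, 607] → during → candidate.
K [47, 60] → before → excluded.
L [535, 774] → overlapped-by → excluded.
Q [30, 107] → before → excluded.
R [249, 528] → overlaps → excluded.
S [4, 193] → before → excluded.
U [190, 233] → before → excluded.
W [371, 454] → during → candidate.
Z [365, 710] → overlapped-by → excluded.
Among candidates, latest end is 607 → H.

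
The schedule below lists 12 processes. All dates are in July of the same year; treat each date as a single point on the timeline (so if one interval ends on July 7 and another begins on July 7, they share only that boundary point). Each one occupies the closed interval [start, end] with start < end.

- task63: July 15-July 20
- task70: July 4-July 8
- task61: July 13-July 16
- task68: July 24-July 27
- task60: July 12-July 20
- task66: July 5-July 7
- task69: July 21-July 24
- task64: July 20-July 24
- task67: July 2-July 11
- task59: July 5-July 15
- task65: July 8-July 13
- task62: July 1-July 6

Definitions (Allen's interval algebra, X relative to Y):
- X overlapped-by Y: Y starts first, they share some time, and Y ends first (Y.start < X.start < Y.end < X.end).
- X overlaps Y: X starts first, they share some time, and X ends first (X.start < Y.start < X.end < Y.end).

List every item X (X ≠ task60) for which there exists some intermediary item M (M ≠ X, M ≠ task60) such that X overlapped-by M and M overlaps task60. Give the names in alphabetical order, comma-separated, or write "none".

Target task60 = [July 12, July 20].
Intermediaries M with M overlaps task60: task59, task65.
Via task59 — items with X overlapped-by task59: task61.
Via task65 — items with X overlapped-by task65: none.
Union: task61.

task61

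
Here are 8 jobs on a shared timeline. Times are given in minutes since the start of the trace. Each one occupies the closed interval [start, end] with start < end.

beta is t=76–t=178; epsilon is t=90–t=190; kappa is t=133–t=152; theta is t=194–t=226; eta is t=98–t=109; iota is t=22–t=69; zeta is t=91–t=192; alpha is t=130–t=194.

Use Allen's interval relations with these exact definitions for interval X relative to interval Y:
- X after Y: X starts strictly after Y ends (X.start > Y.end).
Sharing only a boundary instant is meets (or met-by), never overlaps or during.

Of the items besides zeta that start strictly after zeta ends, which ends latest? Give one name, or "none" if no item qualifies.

Target zeta = [t=91, t=192].
alpha [t=130, t=194] → overlapped-by → excluded.
beta [t=76, t=178] → overlaps → excluded.
epsilon [t=90, t=190] → overlaps → excluded.
eta [t=98, t=109] → during → excluded.
iota [t=22, t=69] → before → excluded.
kappa [t=133, t=152] → during → excluded.
theta [t=194, t=226] → after → candidate.
Among candidates, latest end is t=226 → theta.

theta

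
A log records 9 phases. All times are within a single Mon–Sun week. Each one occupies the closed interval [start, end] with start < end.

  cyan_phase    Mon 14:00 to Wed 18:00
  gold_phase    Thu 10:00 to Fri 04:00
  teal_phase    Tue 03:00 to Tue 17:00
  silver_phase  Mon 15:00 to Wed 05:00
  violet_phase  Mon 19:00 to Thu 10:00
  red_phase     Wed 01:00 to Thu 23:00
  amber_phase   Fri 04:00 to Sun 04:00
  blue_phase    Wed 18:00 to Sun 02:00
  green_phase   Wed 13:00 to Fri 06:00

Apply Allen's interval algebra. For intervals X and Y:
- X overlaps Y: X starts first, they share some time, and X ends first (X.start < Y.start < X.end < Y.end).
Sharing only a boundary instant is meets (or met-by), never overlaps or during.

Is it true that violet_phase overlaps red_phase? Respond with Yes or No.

Yes

violet_phase = [Mon 19:00, Thu 10:00], red_phase = [Wed 01:00, Thu 23:00].
Actual relation of violet_phase to red_phase: overlaps.
Asked whether 'overlaps' holds → Yes.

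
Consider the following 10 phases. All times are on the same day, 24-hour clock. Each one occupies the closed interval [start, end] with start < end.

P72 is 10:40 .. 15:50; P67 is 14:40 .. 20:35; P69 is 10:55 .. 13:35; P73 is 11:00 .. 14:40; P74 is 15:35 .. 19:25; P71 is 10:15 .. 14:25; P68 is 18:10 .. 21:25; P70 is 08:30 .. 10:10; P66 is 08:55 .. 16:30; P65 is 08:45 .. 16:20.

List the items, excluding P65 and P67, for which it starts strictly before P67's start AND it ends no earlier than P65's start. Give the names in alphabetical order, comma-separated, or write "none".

Conditions: its start is strictly before P67's start (X.start < 14:40) AND its end is no earlier than P65's start (X.end >= 08:45).
P66: start 08:55 < 14:40? ✓; end 16:30 >= 08:45? ✓ → yes.
P68: start 18:10 < 14:40? ✗; end 21:25 >= 08:45? ✓ → no.
P69: start 10:55 < 14:40? ✓; end 13:35 >= 08:45? ✓ → yes.
P70: start 08:30 < 14:40? ✓; end 10:10 >= 08:45? ✓ → yes.
P71: start 10:15 < 14:40? ✓; end 14:25 >= 08:45? ✓ → yes.
P72: start 10:40 < 14:40? ✓; end 15:50 >= 08:45? ✓ → yes.
P73: start 11:00 < 14:40? ✓; end 14:40 >= 08:45? ✓ → yes.
P74: start 15:35 < 14:40? ✗; end 19:25 >= 08:45? ✓ → no.
Result: P66, P69, P70, P71, P72, P73.

P66, P69, P70, P71, P72, P73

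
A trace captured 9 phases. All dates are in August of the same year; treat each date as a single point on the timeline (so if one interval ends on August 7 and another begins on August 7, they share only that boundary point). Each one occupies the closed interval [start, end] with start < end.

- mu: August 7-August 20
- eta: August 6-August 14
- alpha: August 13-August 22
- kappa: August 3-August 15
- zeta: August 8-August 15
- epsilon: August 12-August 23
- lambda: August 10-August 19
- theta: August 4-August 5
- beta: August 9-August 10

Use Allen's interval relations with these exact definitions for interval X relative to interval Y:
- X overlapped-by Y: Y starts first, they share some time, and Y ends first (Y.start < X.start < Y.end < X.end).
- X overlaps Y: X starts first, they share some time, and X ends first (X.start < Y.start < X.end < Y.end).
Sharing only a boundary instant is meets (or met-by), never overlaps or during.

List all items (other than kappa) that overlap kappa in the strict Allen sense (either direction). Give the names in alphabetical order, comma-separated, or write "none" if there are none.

alpha, epsilon, lambda, mu

Target kappa = [August 3, August 15].
alpha [August 13, August 22] → overlapped-by → yes.
beta [August 9, August 10] → during → no.
epsilon [August 12, August 23] → overlapped-by → yes.
eta [August 6, August 14] → during → no.
lambda [August 10, August 19] → overlapped-by → yes.
mu [August 7, August 20] → overlapped-by → yes.
theta [August 4, August 5] → during → no.
zeta [August 8, August 15] → finishes → no.
Result: alpha, epsilon, lambda, mu.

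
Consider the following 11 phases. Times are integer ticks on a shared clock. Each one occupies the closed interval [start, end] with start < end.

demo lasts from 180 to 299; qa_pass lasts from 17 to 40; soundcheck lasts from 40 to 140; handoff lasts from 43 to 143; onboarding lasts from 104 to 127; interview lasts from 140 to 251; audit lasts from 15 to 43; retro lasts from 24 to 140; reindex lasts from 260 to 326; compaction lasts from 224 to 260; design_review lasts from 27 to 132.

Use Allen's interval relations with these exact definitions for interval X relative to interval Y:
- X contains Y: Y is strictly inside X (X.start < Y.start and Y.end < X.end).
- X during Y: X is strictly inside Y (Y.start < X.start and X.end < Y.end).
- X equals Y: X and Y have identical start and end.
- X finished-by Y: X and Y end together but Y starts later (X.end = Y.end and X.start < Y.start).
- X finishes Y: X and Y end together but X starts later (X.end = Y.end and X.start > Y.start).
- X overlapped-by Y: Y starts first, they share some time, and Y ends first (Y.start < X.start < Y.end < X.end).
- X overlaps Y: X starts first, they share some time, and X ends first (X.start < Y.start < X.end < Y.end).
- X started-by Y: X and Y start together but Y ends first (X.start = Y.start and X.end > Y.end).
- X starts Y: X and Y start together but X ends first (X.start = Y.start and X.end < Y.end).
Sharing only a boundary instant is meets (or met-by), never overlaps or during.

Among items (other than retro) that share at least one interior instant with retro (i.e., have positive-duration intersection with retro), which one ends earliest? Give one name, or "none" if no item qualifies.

Target retro = [24, 140].
audit [15, 43] → overlaps → candidate.
compaction [224, 260] → after → excluded.
demo [180, 299] → after → excluded.
design_review [27, 132] → during → candidate.
handoff [43, 143] → overlapped-by → candidate.
interview [140, 251] → met-by → excluded.
onboarding [104, 127] → during → candidate.
qa_pass [17, 40] → overlaps → candidate.
reindex [260, 326] → after → excluded.
soundcheck [40, 140] → finishes → candidate.
Among candidates, earliest end is 40 → qa_pass.

qa_pass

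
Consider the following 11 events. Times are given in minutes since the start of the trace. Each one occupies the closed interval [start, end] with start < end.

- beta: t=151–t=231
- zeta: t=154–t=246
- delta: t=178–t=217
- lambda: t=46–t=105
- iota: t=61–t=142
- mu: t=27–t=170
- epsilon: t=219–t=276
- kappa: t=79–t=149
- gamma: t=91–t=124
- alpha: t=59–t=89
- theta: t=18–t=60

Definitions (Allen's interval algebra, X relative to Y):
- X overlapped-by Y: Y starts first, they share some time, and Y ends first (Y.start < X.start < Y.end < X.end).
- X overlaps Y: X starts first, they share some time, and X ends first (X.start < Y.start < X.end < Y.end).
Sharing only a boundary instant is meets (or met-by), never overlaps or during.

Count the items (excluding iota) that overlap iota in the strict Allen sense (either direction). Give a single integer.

Target iota = [t=61, t=142].
alpha [t=59, t=89] → overlaps → counts.
beta [t=151, t=231] → after → no.
delta [t=178, t=217] → after → no.
epsilon [t=219, t=276] → after → no.
gamma [t=91, t=124] → during → no.
kappa [t=79, t=149] → overlapped-by → counts.
lambda [t=46, t=105] → overlaps → counts.
mu [t=27, t=170] → contains → no.
theta [t=18, t=60] → before → no.
zeta [t=154, t=246] → after → no.
Total: 3.

3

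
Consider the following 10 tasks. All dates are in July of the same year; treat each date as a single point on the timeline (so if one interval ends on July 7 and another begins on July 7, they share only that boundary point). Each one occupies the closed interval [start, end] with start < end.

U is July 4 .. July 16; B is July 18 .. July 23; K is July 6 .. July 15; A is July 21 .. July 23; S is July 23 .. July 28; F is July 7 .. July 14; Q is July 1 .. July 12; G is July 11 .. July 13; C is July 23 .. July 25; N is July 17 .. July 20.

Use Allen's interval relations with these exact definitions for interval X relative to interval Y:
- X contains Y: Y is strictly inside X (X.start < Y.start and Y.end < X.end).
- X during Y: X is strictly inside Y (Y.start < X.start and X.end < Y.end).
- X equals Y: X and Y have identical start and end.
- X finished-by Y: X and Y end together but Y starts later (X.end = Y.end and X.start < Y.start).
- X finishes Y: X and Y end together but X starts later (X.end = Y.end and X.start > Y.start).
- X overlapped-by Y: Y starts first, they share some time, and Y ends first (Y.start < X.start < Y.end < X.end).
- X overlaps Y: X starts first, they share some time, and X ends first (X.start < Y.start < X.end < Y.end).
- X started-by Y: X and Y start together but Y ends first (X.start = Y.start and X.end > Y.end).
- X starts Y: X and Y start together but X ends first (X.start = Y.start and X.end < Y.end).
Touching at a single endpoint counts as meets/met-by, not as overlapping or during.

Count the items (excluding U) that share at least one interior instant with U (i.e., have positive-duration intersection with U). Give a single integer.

4

Target U = [July 4, July 16].
A [July 21, July 23] → after → no.
B [July 18, July 23] → after → no.
C [July 23, July 25] → after → no.
F [July 7, July 14] → during → counts.
G [July 11, July 13] → during → counts.
K [July 6, July 15] → during → counts.
N [July 17, July 20] → after → no.
Q [July 1, July 12] → overlaps → counts.
S [July 23, July 28] → after → no.
Total: 4.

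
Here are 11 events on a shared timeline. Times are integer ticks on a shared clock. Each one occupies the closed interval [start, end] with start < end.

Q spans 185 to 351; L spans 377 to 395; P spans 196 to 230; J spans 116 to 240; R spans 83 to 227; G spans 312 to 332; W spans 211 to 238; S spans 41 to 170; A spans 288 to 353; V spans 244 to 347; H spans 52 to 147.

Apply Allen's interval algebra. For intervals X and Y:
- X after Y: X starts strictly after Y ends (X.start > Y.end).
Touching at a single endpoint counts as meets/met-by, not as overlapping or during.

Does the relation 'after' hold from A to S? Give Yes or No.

A = [288, 353], S = [41, 170].
Actual relation of A to S: after.
Asked whether 'after' holds → Yes.

Yes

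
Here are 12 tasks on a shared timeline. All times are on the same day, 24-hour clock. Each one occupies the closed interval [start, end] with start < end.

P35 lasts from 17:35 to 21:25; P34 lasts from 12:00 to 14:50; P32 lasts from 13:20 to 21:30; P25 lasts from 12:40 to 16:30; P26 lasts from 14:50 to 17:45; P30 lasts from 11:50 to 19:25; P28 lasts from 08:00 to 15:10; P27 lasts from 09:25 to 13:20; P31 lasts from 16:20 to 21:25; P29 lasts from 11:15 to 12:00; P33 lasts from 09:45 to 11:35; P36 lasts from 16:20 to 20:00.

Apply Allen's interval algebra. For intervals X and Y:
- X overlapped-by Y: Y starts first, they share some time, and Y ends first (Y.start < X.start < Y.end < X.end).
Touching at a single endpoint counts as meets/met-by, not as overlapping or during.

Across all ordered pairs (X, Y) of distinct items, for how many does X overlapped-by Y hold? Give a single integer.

Checking all 132 ordered pairs for relation 'overlapped-by'; matching pairs in alphabetical order:
(P25, P27): P25 overlapped-by P27 ✓
(P25, P28): P25 overlapped-by P28 ✓
(P25, P34): P25 overlapped-by P34 ✓
(P26, P25): P26 overlapped-by P25 ✓
(P26, P28): P26 overlapped-by P28 ✓
(P29, P33): P29 overlapped-by P33 ✓
(P30, P27): P30 overlapped-by P27 ✓
(P30, P28): P30 overlapped-by P28 ✓
(P30, P29): P30 overlapped-by P29 ✓
(P31, P25): P31 overlapped-by P25 ✓
(P31, P26): P31 overlapped-by P26 ✓
(P31, P30): P31 overlapped-by P30 ✓
(P32, P25): P32 overlapped-by P25 ✓
(P32, P28): P32 overlapped-by P28 ✓
(P32, P30): P32 overlapped-by P30 ✓
(P32, P34): P32 overlapped-by P34 ✓
(P34, P27): P34 overlapped-by P27 ✓
(P35, P26): P35 overlapped-by P26 ✓
(P35, P30): P35 overlapped-by P30 ✓
(P35, P36): P35 overlapped-by P36 ✓
(P36, P25): P36 overlapped-by P25 ✓
(P36, P26): P36 overlapped-by P26 ✓
(P36, P30): P36 overlapped-by P30 ✓
Count: 23.

23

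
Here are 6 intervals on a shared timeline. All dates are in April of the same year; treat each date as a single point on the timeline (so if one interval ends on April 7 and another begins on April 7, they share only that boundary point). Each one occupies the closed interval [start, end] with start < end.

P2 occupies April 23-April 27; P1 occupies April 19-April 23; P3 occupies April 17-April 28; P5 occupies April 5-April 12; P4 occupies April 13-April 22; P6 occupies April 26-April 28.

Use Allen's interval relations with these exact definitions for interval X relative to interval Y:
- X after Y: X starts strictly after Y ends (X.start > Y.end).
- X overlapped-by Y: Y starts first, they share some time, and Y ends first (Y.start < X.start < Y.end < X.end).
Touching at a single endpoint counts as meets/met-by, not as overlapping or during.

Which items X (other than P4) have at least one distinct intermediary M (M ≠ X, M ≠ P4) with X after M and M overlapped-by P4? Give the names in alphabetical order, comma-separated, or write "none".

P6

Target P4 = [April 13, April 22].
Intermediaries M with M overlapped-by P4: P1, P3.
Via P1 — items with X after P1: P6.
Via P3 — items with X after P3: none.
Union: P6.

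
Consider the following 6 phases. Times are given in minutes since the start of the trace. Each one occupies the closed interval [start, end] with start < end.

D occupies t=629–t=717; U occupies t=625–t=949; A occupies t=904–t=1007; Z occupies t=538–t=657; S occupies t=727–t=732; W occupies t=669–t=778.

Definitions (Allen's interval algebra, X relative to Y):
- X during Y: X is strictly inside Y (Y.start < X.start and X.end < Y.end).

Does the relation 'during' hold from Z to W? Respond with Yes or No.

No

Z = [t=538, t=657], W = [t=669, t=778].
Actual relation of Z to W: before.
Asked whether 'during' holds → No.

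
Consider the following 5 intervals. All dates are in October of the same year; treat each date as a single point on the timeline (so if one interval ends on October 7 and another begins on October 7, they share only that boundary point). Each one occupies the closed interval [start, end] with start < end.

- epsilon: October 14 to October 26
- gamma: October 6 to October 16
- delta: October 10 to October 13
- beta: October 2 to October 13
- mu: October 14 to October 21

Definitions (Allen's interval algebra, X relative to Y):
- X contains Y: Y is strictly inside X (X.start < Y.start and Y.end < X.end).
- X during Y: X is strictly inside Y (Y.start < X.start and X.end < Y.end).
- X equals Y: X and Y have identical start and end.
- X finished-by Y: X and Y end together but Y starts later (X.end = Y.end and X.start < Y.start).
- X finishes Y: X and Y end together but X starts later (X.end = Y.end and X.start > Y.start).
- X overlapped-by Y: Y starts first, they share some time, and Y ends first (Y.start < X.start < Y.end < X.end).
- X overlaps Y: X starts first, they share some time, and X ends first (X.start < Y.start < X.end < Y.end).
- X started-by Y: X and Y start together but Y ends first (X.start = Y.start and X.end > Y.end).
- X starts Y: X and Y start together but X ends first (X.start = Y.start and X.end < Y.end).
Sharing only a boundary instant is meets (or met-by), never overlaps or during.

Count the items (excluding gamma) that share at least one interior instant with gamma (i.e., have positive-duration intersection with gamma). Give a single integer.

4

Target gamma = [October 6, October 16].
beta [October 2, October 13] → overlaps → counts.
delta [October 10, October 13] → during → counts.
epsilon [October 14, October 26] → overlapped-by → counts.
mu [October 14, October 21] → overlapped-by → counts.
Total: 4.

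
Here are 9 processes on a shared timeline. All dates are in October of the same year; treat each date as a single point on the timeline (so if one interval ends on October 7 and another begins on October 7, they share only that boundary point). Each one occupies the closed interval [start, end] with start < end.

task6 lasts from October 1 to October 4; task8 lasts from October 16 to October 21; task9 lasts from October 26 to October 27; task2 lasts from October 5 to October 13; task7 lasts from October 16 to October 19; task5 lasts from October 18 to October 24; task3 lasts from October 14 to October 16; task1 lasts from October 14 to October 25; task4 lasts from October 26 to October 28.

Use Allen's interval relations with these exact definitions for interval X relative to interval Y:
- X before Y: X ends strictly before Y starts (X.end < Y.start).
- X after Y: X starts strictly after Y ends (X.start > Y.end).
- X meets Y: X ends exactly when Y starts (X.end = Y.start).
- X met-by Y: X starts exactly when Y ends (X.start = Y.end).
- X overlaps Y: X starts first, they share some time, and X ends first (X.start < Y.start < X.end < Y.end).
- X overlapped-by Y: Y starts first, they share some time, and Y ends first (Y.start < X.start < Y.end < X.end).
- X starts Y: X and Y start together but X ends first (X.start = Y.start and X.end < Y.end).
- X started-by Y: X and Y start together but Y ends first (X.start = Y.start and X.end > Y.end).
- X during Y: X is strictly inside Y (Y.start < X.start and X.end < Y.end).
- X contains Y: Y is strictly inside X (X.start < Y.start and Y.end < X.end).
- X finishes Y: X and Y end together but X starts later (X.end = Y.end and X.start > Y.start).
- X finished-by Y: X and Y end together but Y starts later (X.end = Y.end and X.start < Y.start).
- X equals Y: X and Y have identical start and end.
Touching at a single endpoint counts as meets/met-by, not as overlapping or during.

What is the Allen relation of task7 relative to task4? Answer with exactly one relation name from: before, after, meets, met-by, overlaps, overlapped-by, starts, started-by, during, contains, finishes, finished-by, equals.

before

task7 = [October 16, October 19]; task4 = [October 26, October 28].
Compare endpoints: task7.start < task4.start, task7.start < task4.end, task7.end < task4.start, task7.end < task4.end.
That pattern is 'before'.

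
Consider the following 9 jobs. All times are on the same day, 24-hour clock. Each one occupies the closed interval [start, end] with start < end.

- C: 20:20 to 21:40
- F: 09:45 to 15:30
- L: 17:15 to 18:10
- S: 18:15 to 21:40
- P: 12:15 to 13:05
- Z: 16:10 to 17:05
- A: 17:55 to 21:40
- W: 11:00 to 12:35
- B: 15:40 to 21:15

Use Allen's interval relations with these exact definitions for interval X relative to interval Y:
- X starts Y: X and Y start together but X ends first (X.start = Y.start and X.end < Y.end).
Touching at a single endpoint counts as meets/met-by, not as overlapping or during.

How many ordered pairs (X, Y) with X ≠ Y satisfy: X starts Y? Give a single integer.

Checking all 72 ordered pairs for relation 'starts'; matching pairs in alphabetical order:
No pair satisfies it.
Count: 0.

0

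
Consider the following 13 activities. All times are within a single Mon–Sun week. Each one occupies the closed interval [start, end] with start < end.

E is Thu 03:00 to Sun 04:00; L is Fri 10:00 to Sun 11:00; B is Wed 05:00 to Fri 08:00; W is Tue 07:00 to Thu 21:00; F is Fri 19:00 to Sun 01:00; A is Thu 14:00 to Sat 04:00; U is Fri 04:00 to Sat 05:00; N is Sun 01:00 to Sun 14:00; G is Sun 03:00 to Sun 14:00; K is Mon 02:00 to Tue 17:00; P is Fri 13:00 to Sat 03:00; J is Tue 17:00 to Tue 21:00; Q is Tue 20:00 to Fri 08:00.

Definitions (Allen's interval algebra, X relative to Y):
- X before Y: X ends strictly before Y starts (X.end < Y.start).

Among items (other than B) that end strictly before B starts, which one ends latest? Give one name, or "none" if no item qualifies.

Target B = [Wed 05:00, Fri 08:00].
A [Thu 14:00, Sat 04:00] → overlapped-by → excluded.
E [Thu 03:00, Sun 04:00] → overlapped-by → excluded.
F [Fri 19:00, Sun 01:00] → after → excluded.
G [Sun 03:00, Sun 14:00] → after → excluded.
J [Tue 17:00, Tue 21:00] → before → candidate.
K [Mon 02:00, Tue 17:00] → before → candidate.
L [Fri 10:00, Sun 11:00] → after → excluded.
N [Sun 01:00, Sun 14:00] → after → excluded.
P [Fri 13:00, Sat 03:00] → after → excluded.
Q [Tue 20:00, Fri 08:00] → finished-by → excluded.
U [Fri 04:00, Sat 05:00] → overlapped-by → excluded.
W [Tue 07:00, Thu 21:00] → overlaps → excluded.
Among candidates, latest end is Tue 21:00 → J.

J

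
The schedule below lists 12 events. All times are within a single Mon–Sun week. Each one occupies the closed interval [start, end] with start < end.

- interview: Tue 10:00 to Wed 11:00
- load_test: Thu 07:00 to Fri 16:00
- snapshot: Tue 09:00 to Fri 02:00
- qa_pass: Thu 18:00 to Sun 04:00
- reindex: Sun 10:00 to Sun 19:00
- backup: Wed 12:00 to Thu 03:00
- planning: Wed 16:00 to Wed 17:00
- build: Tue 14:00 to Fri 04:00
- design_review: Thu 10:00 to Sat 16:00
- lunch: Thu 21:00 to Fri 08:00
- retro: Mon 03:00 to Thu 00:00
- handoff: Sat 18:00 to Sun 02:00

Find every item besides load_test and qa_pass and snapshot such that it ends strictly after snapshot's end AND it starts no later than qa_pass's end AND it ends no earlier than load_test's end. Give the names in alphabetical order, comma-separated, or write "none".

Conditions: its end is strictly after snapshot's end (X.end > Fri 02:00) AND its start is no later than qa_pass's end (X.start <= Sun 04:00) AND its end is no earlier than load_test's end (X.end >= Fri 16:00).
backup: end Thu 03:00 > Fri 02:00? ✗; start Wed 12:00 <= Sun 04:00? ✓; end Thu 03:00 >= Fri 16:00? ✗ → no.
build: end Fri 04:00 > Fri 02:00? ✓; start Tue 14:00 <= Sun 04:00? ✓; end Fri 04:00 >= Fri 16:00? ✗ → no.
design_review: end Sat 16:00 > Fri 02:00? ✓; start Thu 10:00 <= Sun 04:00? ✓; end Sat 16:00 >= Fri 16:00? ✓ → yes.
handoff: end Sun 02:00 > Fri 02:00? ✓; start Sat 18:00 <= Sun 04:00? ✓; end Sun 02:00 >= Fri 16:00? ✓ → yes.
interview: end Wed 11:00 > Fri 02:00? ✗; start Tue 10:00 <= Sun 04:00? ✓; end Wed 11:00 >= Fri 16:00? ✗ → no.
lunch: end Fri 08:00 > Fri 02:00? ✓; start Thu 21:00 <= Sun 04:00? ✓; end Fri 08:00 >= Fri 16:00? ✗ → no.
planning: end Wed 17:00 > Fri 02:00? ✗; start Wed 16:00 <= Sun 04:00? ✓; end Wed 17:00 >= Fri 16:00? ✗ → no.
reindex: end Sun 19:00 > Fri 02:00? ✓; start Sun 10:00 <= Sun 04:00? ✗; end Sun 19:00 >= Fri 16:00? ✓ → no.
retro: end Thu 00:00 > Fri 02:00? ✗; start Mon 03:00 <= Sun 04:00? ✓; end Thu 00:00 >= Fri 16:00? ✗ → no.
Result: design_review, handoff.

design_review, handoff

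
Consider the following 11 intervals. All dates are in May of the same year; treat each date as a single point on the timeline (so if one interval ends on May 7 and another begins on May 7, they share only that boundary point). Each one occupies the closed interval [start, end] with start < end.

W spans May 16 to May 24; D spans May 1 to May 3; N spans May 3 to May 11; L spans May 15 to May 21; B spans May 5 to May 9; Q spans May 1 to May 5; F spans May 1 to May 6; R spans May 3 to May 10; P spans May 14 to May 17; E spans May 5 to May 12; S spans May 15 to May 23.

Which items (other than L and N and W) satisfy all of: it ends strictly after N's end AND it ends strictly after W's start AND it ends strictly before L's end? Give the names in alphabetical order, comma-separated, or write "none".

Conditions: its end is strictly after N's end (X.end > May 11) AND its end is strictly after W's start (X.end > May 16) AND its end is strictly before L's end (X.end < May 21).
B: end May 9 > May 11? ✗; end May 9 > May 16? ✗; end May 9 < May 21? ✓ → no.
D: end May 3 > May 11? ✗; end May 3 > May 16? ✗; end May 3 < May 21? ✓ → no.
E: end May 12 > May 11? ✓; end May 12 > May 16? ✗; end May 12 < May 21? ✓ → no.
F: end May 6 > May 11? ✗; end May 6 > May 16? ✗; end May 6 < May 21? ✓ → no.
P: end May 17 > May 11? ✓; end May 17 > May 16? ✓; end May 17 < May 21? ✓ → yes.
Q: end May 5 > May 11? ✗; end May 5 > May 16? ✗; end May 5 < May 21? ✓ → no.
R: end May 10 > May 11? ✗; end May 10 > May 16? ✗; end May 10 < May 21? ✓ → no.
S: end May 23 > May 11? ✓; end May 23 > May 16? ✓; end May 23 < May 21? ✗ → no.
Result: P.

P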